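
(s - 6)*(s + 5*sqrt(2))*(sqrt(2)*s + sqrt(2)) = sqrt(2)*s^3 - 5*sqrt(2)*s^2 + 10*s^2 - 50*s - 6*sqrt(2)*s - 60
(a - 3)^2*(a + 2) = a^3 - 4*a^2 - 3*a + 18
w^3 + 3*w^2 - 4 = (w - 1)*(w + 2)^2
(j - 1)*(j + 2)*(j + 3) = j^3 + 4*j^2 + j - 6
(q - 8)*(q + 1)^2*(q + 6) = q^4 - 51*q^2 - 98*q - 48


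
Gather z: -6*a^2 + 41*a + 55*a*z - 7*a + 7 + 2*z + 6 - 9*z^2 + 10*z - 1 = -6*a^2 + 34*a - 9*z^2 + z*(55*a + 12) + 12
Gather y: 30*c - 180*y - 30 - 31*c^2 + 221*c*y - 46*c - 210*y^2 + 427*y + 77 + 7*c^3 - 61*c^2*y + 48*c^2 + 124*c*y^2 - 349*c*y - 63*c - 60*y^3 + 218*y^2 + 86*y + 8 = 7*c^3 + 17*c^2 - 79*c - 60*y^3 + y^2*(124*c + 8) + y*(-61*c^2 - 128*c + 333) + 55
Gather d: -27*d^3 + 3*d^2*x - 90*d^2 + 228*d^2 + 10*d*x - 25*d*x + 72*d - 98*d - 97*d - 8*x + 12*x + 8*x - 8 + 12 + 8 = -27*d^3 + d^2*(3*x + 138) + d*(-15*x - 123) + 12*x + 12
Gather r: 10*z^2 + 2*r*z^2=2*r*z^2 + 10*z^2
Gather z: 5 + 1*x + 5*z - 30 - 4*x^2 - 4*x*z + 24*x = -4*x^2 + 25*x + z*(5 - 4*x) - 25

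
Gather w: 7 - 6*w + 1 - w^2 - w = -w^2 - 7*w + 8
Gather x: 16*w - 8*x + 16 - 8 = 16*w - 8*x + 8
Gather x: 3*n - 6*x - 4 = 3*n - 6*x - 4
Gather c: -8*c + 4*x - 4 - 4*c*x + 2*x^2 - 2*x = c*(-4*x - 8) + 2*x^2 + 2*x - 4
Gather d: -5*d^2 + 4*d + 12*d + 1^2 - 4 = -5*d^2 + 16*d - 3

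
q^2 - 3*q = q*(q - 3)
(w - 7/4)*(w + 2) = w^2 + w/4 - 7/2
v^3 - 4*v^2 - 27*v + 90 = (v - 6)*(v - 3)*(v + 5)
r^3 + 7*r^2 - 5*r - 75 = (r - 3)*(r + 5)^2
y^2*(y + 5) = y^3 + 5*y^2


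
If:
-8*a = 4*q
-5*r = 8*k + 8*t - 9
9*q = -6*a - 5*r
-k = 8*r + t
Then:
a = -15/236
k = 72/59 - t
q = 15/118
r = -9/59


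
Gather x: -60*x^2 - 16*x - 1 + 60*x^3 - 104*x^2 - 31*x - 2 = 60*x^3 - 164*x^2 - 47*x - 3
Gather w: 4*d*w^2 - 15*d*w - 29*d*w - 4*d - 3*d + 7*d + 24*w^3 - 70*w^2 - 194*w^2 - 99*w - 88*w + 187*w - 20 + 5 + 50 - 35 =-44*d*w + 24*w^3 + w^2*(4*d - 264)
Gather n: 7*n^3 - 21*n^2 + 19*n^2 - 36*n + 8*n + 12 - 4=7*n^3 - 2*n^2 - 28*n + 8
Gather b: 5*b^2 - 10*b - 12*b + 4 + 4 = 5*b^2 - 22*b + 8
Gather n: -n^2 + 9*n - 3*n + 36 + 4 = -n^2 + 6*n + 40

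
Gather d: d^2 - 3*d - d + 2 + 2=d^2 - 4*d + 4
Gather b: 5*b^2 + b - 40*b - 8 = 5*b^2 - 39*b - 8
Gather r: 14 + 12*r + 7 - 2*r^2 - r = -2*r^2 + 11*r + 21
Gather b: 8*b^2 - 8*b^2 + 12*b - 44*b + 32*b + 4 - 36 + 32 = 0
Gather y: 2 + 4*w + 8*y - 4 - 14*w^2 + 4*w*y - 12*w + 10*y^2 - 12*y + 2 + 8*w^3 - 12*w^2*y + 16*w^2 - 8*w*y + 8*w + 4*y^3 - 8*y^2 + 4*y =8*w^3 + 2*w^2 + 4*y^3 + 2*y^2 + y*(-12*w^2 - 4*w)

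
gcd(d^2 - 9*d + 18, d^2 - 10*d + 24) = d - 6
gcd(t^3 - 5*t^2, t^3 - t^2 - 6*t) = t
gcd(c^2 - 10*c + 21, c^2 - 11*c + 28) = c - 7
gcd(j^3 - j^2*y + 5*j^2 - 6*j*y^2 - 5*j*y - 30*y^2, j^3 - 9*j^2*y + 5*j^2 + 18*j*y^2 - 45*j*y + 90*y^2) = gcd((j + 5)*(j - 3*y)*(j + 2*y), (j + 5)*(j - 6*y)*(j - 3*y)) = -j^2 + 3*j*y - 5*j + 15*y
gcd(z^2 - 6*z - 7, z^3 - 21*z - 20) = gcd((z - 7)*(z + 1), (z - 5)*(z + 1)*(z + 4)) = z + 1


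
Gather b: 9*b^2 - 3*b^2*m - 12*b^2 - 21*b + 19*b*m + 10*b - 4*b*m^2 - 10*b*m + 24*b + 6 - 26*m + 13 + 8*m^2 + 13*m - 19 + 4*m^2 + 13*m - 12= b^2*(-3*m - 3) + b*(-4*m^2 + 9*m + 13) + 12*m^2 - 12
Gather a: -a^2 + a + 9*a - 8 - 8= -a^2 + 10*a - 16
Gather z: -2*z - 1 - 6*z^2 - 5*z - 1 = -6*z^2 - 7*z - 2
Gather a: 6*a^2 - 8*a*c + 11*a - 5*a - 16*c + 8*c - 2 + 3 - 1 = 6*a^2 + a*(6 - 8*c) - 8*c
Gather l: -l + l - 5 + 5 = 0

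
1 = 1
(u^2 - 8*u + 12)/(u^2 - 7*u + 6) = (u - 2)/(u - 1)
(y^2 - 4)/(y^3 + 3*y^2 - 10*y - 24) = (y - 2)/(y^2 + y - 12)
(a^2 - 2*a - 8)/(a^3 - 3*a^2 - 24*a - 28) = (a - 4)/(a^2 - 5*a - 14)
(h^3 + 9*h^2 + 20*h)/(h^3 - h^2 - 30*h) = (h + 4)/(h - 6)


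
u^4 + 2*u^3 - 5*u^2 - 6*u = u*(u - 2)*(u + 1)*(u + 3)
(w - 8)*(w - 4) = w^2 - 12*w + 32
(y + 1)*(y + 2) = y^2 + 3*y + 2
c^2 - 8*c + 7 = (c - 7)*(c - 1)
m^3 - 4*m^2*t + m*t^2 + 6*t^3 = (m - 3*t)*(m - 2*t)*(m + t)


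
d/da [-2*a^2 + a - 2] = 1 - 4*a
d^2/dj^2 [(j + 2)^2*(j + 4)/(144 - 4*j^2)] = 4*(-7*j^3 - 114*j^2 - 756*j - 1368)/(j^6 - 108*j^4 + 3888*j^2 - 46656)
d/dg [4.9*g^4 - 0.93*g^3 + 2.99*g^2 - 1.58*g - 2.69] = 19.6*g^3 - 2.79*g^2 + 5.98*g - 1.58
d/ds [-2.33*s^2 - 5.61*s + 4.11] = -4.66*s - 5.61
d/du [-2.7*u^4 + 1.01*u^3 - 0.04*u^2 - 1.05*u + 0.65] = -10.8*u^3 + 3.03*u^2 - 0.08*u - 1.05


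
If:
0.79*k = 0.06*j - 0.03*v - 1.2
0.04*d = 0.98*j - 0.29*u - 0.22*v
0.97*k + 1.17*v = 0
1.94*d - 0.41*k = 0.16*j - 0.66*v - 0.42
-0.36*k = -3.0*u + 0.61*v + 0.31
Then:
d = -0.95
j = 0.30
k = -1.54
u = 0.18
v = 1.28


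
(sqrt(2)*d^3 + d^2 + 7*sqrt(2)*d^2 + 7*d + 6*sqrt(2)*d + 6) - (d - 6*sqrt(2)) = sqrt(2)*d^3 + d^2 + 7*sqrt(2)*d^2 + 6*d + 6*sqrt(2)*d + 6 + 6*sqrt(2)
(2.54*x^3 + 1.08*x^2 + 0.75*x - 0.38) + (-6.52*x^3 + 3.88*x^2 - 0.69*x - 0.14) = -3.98*x^3 + 4.96*x^2 + 0.0600000000000001*x - 0.52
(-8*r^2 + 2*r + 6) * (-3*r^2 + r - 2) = 24*r^4 - 14*r^3 + 2*r - 12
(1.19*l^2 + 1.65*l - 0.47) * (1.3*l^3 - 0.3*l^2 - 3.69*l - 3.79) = 1.547*l^5 + 1.788*l^4 - 5.4971*l^3 - 10.4576*l^2 - 4.5192*l + 1.7813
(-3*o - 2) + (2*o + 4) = 2 - o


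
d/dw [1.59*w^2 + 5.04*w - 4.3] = 3.18*w + 5.04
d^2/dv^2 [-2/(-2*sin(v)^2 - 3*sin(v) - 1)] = 2*(13*sin(v) + 4*sin(3*v) + cos(2*v) + 13)/((sin(v) + 1)^2*(2*sin(v) + 1)^3)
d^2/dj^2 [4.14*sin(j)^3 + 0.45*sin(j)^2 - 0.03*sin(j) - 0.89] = -3.075*sin(j) + 9.315*sin(3*j) + 0.9*cos(2*j)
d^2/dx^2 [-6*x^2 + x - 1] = -12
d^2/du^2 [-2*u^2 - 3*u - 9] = -4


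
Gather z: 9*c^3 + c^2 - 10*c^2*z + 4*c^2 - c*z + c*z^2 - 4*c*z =9*c^3 + 5*c^2 + c*z^2 + z*(-10*c^2 - 5*c)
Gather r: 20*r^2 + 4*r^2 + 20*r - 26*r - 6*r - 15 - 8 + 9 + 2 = 24*r^2 - 12*r - 12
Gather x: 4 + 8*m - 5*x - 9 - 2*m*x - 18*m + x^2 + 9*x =-10*m + x^2 + x*(4 - 2*m) - 5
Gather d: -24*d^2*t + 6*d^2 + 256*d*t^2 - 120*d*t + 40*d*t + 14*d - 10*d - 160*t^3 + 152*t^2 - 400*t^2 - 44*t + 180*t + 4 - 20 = d^2*(6 - 24*t) + d*(256*t^2 - 80*t + 4) - 160*t^3 - 248*t^2 + 136*t - 16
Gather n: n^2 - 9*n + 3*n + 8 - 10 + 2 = n^2 - 6*n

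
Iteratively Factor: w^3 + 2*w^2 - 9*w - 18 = (w - 3)*(w^2 + 5*w + 6) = (w - 3)*(w + 2)*(w + 3)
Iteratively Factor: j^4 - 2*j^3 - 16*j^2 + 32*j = (j)*(j^3 - 2*j^2 - 16*j + 32) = j*(j - 4)*(j^2 + 2*j - 8) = j*(j - 4)*(j - 2)*(j + 4)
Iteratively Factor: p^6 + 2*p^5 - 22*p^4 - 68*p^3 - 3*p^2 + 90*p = (p + 3)*(p^5 - p^4 - 19*p^3 - 11*p^2 + 30*p) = (p - 1)*(p + 3)*(p^4 - 19*p^2 - 30*p) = (p - 1)*(p + 3)^2*(p^3 - 3*p^2 - 10*p) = p*(p - 1)*(p + 3)^2*(p^2 - 3*p - 10) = p*(p - 5)*(p - 1)*(p + 3)^2*(p + 2)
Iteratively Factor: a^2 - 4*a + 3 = (a - 3)*(a - 1)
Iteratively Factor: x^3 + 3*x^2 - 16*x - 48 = (x - 4)*(x^2 + 7*x + 12) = (x - 4)*(x + 3)*(x + 4)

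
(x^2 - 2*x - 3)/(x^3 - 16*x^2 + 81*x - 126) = (x + 1)/(x^2 - 13*x + 42)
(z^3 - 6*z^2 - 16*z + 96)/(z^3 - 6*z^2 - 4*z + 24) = (z^2 - 16)/(z^2 - 4)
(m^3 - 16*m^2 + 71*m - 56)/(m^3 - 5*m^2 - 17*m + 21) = (m - 8)/(m + 3)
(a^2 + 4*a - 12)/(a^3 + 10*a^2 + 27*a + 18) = (a - 2)/(a^2 + 4*a + 3)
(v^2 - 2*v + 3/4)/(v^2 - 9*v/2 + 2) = (v - 3/2)/(v - 4)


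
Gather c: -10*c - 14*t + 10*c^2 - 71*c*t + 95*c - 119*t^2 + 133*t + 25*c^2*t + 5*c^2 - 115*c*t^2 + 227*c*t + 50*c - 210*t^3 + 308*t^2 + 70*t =c^2*(25*t + 15) + c*(-115*t^2 + 156*t + 135) - 210*t^3 + 189*t^2 + 189*t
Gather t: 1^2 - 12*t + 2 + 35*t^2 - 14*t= 35*t^2 - 26*t + 3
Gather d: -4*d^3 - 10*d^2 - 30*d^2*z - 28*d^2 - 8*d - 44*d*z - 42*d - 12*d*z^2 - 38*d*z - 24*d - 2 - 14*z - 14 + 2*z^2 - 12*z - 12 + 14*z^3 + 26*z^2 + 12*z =-4*d^3 + d^2*(-30*z - 38) + d*(-12*z^2 - 82*z - 74) + 14*z^3 + 28*z^2 - 14*z - 28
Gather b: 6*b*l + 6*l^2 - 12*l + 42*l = 6*b*l + 6*l^2 + 30*l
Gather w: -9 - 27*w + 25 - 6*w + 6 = 22 - 33*w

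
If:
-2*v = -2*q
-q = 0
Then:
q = 0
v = 0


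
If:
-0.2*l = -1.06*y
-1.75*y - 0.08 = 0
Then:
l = -0.24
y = -0.05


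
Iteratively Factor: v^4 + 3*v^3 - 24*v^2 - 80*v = (v + 4)*(v^3 - v^2 - 20*v) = v*(v + 4)*(v^2 - v - 20) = v*(v + 4)^2*(v - 5)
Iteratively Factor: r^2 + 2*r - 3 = (r + 3)*(r - 1)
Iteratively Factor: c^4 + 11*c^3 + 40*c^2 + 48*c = (c + 4)*(c^3 + 7*c^2 + 12*c) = (c + 3)*(c + 4)*(c^2 + 4*c) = c*(c + 3)*(c + 4)*(c + 4)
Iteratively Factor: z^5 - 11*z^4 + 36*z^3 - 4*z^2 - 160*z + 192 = (z - 3)*(z^4 - 8*z^3 + 12*z^2 + 32*z - 64) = (z - 3)*(z - 2)*(z^3 - 6*z^2 + 32) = (z - 4)*(z - 3)*(z - 2)*(z^2 - 2*z - 8) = (z - 4)^2*(z - 3)*(z - 2)*(z + 2)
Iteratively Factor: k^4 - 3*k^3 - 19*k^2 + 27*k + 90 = (k + 3)*(k^3 - 6*k^2 - k + 30) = (k - 5)*(k + 3)*(k^2 - k - 6) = (k - 5)*(k - 3)*(k + 3)*(k + 2)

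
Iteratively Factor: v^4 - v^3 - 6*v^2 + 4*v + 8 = (v - 2)*(v^3 + v^2 - 4*v - 4) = (v - 2)*(v + 2)*(v^2 - v - 2) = (v - 2)*(v + 1)*(v + 2)*(v - 2)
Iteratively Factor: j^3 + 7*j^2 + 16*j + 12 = (j + 3)*(j^2 + 4*j + 4) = (j + 2)*(j + 3)*(j + 2)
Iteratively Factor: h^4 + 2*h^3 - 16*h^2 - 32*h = (h + 2)*(h^3 - 16*h) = h*(h + 2)*(h^2 - 16) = h*(h + 2)*(h + 4)*(h - 4)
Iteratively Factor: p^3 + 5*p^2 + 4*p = (p)*(p^2 + 5*p + 4) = p*(p + 1)*(p + 4)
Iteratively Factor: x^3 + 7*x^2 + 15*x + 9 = (x + 1)*(x^2 + 6*x + 9) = (x + 1)*(x + 3)*(x + 3)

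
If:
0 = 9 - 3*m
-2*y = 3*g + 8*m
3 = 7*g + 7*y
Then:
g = -174/7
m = 3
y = 177/7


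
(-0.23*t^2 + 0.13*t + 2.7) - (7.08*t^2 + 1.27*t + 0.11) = -7.31*t^2 - 1.14*t + 2.59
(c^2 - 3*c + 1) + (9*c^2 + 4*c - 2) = 10*c^2 + c - 1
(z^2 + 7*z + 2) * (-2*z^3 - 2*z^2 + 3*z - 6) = -2*z^5 - 16*z^4 - 15*z^3 + 11*z^2 - 36*z - 12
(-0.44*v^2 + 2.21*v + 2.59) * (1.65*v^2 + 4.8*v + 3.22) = -0.726*v^4 + 1.5345*v^3 + 13.4647*v^2 + 19.5482*v + 8.3398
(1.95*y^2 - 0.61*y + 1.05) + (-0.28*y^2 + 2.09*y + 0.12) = 1.67*y^2 + 1.48*y + 1.17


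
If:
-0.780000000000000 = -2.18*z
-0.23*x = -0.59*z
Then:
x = 0.92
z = 0.36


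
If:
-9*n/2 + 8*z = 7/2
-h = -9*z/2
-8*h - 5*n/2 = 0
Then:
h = 45/208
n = -9/13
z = 5/104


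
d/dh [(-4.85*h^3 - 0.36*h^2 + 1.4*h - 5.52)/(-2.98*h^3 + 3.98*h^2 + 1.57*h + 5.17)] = (-20.3758*h^4 - 6.885*h^3 - 130.7095*h^2 + 40.2168*h + 15.9044)/(8.8804*h^6 - 23.7208*h^5 + 6.4832*h^4 - 18.316*h^3 + 43.6181*h^2 + 16.2338*h + 26.7289)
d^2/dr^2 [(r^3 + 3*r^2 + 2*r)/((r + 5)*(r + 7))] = 30*(5*r^3 + 63*r^2 + 231*r + 189)/(r^6 + 36*r^5 + 537*r^4 + 4248*r^3 + 18795*r^2 + 44100*r + 42875)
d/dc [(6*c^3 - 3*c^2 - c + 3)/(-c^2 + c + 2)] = (-6*c^4 + 12*c^3 + 32*c^2 - 6*c - 5)/(c^4 - 2*c^3 - 3*c^2 + 4*c + 4)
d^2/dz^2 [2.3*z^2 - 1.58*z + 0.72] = 4.60000000000000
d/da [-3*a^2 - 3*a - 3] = -6*a - 3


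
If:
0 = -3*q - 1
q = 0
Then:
No Solution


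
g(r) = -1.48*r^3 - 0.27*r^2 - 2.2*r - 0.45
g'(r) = -4.44*r^2 - 0.54*r - 2.2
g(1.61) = -10.87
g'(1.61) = -14.58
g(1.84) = -14.63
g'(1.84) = -18.23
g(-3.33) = 58.53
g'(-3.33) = -49.64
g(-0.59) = 1.06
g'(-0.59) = -3.43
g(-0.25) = 0.11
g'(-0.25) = -2.34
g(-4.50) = 138.85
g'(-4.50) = -89.68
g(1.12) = -5.33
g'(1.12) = -8.37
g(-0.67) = 1.35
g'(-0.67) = -3.83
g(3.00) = -49.44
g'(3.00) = -43.78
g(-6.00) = 322.71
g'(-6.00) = -158.80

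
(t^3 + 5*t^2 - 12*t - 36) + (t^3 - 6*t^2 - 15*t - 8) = 2*t^3 - t^2 - 27*t - 44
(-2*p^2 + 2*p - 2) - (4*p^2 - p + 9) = -6*p^2 + 3*p - 11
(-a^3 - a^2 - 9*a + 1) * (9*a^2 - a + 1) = -9*a^5 - 8*a^4 - 81*a^3 + 17*a^2 - 10*a + 1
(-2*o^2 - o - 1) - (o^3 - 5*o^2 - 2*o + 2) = -o^3 + 3*o^2 + o - 3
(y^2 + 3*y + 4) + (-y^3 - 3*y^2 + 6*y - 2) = -y^3 - 2*y^2 + 9*y + 2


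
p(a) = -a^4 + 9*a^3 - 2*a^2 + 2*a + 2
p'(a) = -4*a^3 + 27*a^2 - 4*a + 2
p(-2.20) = -131.34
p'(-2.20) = 184.07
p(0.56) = 3.97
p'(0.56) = 7.52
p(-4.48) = -1259.16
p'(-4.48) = 921.48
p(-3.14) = -399.84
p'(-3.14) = 404.61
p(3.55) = 227.72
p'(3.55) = 149.11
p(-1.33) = -28.50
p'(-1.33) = 64.49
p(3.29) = 190.27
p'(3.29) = 138.65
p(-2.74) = -260.00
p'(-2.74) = 297.95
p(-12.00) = -36598.00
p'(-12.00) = 10850.00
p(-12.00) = -36598.00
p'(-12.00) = 10850.00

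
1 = 1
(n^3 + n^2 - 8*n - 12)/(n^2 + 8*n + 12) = (n^2 - n - 6)/(n + 6)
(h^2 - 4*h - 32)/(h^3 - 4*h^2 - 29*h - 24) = (h + 4)/(h^2 + 4*h + 3)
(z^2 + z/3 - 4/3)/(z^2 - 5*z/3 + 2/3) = (3*z + 4)/(3*z - 2)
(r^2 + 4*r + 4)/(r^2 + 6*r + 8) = (r + 2)/(r + 4)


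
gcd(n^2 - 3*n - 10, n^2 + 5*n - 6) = 1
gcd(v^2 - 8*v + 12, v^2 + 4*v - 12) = v - 2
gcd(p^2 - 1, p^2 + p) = p + 1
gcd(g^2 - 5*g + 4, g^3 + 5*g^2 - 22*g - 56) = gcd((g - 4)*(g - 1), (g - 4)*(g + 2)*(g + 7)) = g - 4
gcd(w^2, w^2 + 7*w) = w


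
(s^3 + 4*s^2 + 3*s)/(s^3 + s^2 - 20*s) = (s^2 + 4*s + 3)/(s^2 + s - 20)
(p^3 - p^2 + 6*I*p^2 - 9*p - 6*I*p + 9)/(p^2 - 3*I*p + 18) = (p^2 + p*(-1 + 3*I) - 3*I)/(p - 6*I)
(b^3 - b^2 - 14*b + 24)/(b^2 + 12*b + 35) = (b^3 - b^2 - 14*b + 24)/(b^2 + 12*b + 35)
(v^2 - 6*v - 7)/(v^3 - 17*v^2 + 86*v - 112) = (v + 1)/(v^2 - 10*v + 16)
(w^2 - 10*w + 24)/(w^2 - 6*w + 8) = (w - 6)/(w - 2)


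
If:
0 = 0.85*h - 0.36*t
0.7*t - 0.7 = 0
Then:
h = 0.42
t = 1.00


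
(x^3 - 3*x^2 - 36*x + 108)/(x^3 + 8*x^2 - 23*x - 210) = (x^2 - 9*x + 18)/(x^2 + 2*x - 35)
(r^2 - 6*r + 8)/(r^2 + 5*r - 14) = (r - 4)/(r + 7)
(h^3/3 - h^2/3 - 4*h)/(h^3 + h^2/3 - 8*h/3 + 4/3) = h*(h^2 - h - 12)/(3*h^3 + h^2 - 8*h + 4)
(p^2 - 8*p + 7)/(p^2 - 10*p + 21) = (p - 1)/(p - 3)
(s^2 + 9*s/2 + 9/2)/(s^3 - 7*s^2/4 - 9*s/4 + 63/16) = 8*(s + 3)/(8*s^2 - 26*s + 21)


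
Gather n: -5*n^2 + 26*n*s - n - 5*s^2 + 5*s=-5*n^2 + n*(26*s - 1) - 5*s^2 + 5*s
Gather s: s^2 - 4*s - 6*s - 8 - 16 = s^2 - 10*s - 24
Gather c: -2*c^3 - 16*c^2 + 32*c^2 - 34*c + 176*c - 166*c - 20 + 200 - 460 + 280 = -2*c^3 + 16*c^2 - 24*c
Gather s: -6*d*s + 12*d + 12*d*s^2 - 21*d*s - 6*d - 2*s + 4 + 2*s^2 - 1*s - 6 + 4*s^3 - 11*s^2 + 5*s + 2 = 6*d + 4*s^3 + s^2*(12*d - 9) + s*(2 - 27*d)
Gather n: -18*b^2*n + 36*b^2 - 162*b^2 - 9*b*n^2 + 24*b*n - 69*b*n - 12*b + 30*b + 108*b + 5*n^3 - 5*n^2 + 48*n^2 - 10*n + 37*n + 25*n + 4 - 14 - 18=-126*b^2 + 126*b + 5*n^3 + n^2*(43 - 9*b) + n*(-18*b^2 - 45*b + 52) - 28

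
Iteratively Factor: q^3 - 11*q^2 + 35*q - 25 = (q - 5)*(q^2 - 6*q + 5) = (q - 5)^2*(q - 1)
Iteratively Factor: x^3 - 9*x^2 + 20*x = (x)*(x^2 - 9*x + 20) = x*(x - 5)*(x - 4)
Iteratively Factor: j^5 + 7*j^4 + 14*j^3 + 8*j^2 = (j + 2)*(j^4 + 5*j^3 + 4*j^2) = (j + 1)*(j + 2)*(j^3 + 4*j^2) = (j + 1)*(j + 2)*(j + 4)*(j^2) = j*(j + 1)*(j + 2)*(j + 4)*(j)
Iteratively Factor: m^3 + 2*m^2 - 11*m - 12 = (m + 1)*(m^2 + m - 12) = (m - 3)*(m + 1)*(m + 4)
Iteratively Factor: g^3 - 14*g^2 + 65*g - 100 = (g - 5)*(g^2 - 9*g + 20) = (g - 5)^2*(g - 4)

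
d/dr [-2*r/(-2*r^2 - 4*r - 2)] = (1 - r)/(r^3 + 3*r^2 + 3*r + 1)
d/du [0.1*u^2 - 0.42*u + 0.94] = 0.2*u - 0.42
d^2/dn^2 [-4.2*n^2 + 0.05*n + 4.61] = -8.40000000000000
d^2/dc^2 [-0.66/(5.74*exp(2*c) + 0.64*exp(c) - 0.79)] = (-0.66*(11.48*exp(c) + 0.64)*(22.96*exp(c) + 1.28)*exp(c) + (15.1536*exp(c) + 0.4224)*(5.74*exp(2*c) + 0.64*exp(c) - 0.79))*exp(c)/(5.74*exp(2*c) + 0.64*exp(c) - 0.79)^3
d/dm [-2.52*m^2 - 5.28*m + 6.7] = -5.04*m - 5.28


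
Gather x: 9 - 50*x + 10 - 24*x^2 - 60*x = -24*x^2 - 110*x + 19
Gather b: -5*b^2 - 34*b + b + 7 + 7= -5*b^2 - 33*b + 14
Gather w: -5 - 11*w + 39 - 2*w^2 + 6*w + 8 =-2*w^2 - 5*w + 42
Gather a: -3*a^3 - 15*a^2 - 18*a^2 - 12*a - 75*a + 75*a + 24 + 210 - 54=-3*a^3 - 33*a^2 - 12*a + 180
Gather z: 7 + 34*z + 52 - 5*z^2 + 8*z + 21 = -5*z^2 + 42*z + 80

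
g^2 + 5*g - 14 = (g - 2)*(g + 7)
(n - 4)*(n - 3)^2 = n^3 - 10*n^2 + 33*n - 36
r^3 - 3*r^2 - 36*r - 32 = (r - 8)*(r + 1)*(r + 4)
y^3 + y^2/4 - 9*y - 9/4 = (y - 3)*(y + 1/4)*(y + 3)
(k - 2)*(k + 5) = k^2 + 3*k - 10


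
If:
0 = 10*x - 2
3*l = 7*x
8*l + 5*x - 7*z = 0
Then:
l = 7/15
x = 1/5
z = 71/105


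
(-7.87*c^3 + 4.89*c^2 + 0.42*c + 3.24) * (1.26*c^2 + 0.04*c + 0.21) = -9.9162*c^5 + 5.8466*c^4 - 0.9279*c^3 + 5.1261*c^2 + 0.2178*c + 0.6804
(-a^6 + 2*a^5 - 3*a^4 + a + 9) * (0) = 0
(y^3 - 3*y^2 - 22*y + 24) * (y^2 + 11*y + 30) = y^5 + 8*y^4 - 25*y^3 - 308*y^2 - 396*y + 720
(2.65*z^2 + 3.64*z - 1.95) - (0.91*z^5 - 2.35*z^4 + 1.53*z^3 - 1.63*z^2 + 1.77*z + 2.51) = -0.91*z^5 + 2.35*z^4 - 1.53*z^3 + 4.28*z^2 + 1.87*z - 4.46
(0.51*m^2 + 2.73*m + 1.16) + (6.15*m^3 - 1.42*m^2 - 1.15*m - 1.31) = 6.15*m^3 - 0.91*m^2 + 1.58*m - 0.15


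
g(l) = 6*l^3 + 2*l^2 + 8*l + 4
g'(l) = 18*l^2 + 4*l + 8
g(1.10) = 23.21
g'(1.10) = 34.18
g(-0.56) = -0.91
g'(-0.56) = 11.40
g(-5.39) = -920.56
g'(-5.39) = 509.38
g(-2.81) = -135.82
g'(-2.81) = 138.89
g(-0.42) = 0.55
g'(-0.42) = 9.50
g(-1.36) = -18.27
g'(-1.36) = 35.85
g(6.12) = 1503.19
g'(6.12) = 706.66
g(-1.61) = -28.74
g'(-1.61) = 48.22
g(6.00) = 1420.00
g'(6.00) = 680.00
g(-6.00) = -1268.00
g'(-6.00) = 632.00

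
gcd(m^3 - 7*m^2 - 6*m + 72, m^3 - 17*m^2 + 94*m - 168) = m^2 - 10*m + 24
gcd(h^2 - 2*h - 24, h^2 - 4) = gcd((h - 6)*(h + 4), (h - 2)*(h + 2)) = 1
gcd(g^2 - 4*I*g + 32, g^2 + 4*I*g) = g + 4*I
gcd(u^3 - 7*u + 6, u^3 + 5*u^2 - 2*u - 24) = u^2 + u - 6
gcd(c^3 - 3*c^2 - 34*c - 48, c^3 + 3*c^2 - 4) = c + 2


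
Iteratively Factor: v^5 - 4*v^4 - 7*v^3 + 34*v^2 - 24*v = (v - 4)*(v^4 - 7*v^2 + 6*v) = v*(v - 4)*(v^3 - 7*v + 6) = v*(v - 4)*(v + 3)*(v^2 - 3*v + 2) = v*(v - 4)*(v - 1)*(v + 3)*(v - 2)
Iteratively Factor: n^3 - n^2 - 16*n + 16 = (n - 1)*(n^2 - 16) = (n - 1)*(n + 4)*(n - 4)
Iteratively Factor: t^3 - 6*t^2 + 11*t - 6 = (t - 1)*(t^2 - 5*t + 6) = (t - 3)*(t - 1)*(t - 2)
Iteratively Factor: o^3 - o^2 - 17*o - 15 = (o + 1)*(o^2 - 2*o - 15) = (o - 5)*(o + 1)*(o + 3)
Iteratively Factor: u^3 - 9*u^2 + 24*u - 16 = (u - 1)*(u^2 - 8*u + 16) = (u - 4)*(u - 1)*(u - 4)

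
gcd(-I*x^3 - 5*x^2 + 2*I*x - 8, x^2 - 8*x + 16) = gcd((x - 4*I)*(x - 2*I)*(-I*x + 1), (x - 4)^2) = 1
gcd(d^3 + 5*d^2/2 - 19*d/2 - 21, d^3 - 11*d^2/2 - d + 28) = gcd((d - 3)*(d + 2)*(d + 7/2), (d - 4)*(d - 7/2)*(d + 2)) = d + 2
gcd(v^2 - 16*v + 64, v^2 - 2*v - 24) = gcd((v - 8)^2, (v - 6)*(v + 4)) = 1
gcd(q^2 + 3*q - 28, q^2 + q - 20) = q - 4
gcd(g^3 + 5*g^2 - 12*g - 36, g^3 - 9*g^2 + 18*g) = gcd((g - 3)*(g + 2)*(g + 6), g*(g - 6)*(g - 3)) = g - 3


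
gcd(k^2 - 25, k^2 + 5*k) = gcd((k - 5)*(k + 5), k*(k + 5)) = k + 5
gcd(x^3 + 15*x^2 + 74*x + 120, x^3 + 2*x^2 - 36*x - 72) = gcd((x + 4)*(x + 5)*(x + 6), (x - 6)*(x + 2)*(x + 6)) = x + 6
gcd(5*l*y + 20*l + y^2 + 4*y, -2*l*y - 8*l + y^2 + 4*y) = y + 4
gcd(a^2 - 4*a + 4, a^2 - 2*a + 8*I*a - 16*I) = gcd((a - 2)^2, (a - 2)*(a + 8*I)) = a - 2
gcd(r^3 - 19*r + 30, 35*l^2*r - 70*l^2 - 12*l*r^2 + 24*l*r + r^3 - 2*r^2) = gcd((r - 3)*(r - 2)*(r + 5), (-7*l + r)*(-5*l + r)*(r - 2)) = r - 2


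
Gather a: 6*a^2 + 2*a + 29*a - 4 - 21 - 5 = 6*a^2 + 31*a - 30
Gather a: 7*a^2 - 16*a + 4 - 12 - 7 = 7*a^2 - 16*a - 15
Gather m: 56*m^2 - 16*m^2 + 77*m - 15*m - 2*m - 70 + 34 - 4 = 40*m^2 + 60*m - 40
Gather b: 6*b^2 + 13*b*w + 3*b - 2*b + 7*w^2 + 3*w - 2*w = 6*b^2 + b*(13*w + 1) + 7*w^2 + w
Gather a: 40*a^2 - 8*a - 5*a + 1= 40*a^2 - 13*a + 1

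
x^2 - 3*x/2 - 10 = (x - 4)*(x + 5/2)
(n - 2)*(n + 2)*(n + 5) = n^3 + 5*n^2 - 4*n - 20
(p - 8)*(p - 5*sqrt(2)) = p^2 - 8*p - 5*sqrt(2)*p + 40*sqrt(2)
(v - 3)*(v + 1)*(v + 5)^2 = v^4 + 8*v^3 + 2*v^2 - 80*v - 75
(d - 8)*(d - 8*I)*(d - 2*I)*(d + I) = d^4 - 8*d^3 - 9*I*d^3 - 6*d^2 + 72*I*d^2 + 48*d - 16*I*d + 128*I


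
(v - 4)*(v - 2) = v^2 - 6*v + 8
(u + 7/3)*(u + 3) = u^2 + 16*u/3 + 7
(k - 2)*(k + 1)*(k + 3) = k^3 + 2*k^2 - 5*k - 6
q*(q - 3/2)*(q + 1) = q^3 - q^2/2 - 3*q/2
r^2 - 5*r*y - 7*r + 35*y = (r - 7)*(r - 5*y)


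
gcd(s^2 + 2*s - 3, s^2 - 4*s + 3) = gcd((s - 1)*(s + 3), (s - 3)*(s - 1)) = s - 1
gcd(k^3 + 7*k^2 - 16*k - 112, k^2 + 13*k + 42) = k + 7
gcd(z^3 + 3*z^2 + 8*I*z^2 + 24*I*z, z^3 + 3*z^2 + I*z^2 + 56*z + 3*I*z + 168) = z^2 + z*(3 + 8*I) + 24*I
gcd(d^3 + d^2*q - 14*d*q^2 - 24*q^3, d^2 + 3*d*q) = d + 3*q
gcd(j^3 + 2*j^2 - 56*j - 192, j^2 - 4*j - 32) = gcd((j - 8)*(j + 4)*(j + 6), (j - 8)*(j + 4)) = j^2 - 4*j - 32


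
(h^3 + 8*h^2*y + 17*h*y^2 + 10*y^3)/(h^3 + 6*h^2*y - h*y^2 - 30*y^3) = (-h^2 - 3*h*y - 2*y^2)/(-h^2 - h*y + 6*y^2)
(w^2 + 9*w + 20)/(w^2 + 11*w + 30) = (w + 4)/(w + 6)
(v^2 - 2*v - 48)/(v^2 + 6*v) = (v - 8)/v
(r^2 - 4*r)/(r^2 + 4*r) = (r - 4)/(r + 4)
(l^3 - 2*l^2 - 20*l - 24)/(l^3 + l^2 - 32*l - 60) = (l + 2)/(l + 5)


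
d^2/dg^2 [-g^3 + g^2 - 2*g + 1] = 2 - 6*g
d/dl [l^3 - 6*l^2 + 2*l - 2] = 3*l^2 - 12*l + 2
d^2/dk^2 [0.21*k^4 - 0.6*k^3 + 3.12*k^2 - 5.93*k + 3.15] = 2.52*k^2 - 3.6*k + 6.24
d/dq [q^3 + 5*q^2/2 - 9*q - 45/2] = 3*q^2 + 5*q - 9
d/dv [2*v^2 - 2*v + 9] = 4*v - 2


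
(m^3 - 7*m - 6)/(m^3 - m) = (m^2 - m - 6)/(m*(m - 1))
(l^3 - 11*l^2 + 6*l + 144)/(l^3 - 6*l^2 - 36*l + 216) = (l^2 - 5*l - 24)/(l^2 - 36)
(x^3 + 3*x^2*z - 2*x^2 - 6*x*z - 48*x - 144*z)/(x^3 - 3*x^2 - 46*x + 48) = (x + 3*z)/(x - 1)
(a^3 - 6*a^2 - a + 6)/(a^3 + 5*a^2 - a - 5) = (a - 6)/(a + 5)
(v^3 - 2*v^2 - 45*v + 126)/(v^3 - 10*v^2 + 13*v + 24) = (v^2 + v - 42)/(v^2 - 7*v - 8)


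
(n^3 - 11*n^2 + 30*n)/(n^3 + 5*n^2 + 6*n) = (n^2 - 11*n + 30)/(n^2 + 5*n + 6)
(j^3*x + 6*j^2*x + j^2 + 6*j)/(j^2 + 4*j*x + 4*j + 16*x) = j*(j^2*x + 6*j*x + j + 6)/(j^2 + 4*j*x + 4*j + 16*x)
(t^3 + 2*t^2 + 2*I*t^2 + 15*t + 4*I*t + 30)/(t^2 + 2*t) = t + 2*I + 15/t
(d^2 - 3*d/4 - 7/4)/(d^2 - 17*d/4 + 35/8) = 2*(d + 1)/(2*d - 5)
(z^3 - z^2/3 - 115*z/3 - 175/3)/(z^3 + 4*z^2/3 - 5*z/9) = 3*(z^2 - 2*z - 35)/(z*(3*z - 1))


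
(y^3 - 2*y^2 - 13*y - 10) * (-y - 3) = -y^4 - y^3 + 19*y^2 + 49*y + 30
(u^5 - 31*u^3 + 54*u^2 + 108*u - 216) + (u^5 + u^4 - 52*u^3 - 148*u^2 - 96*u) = 2*u^5 + u^4 - 83*u^3 - 94*u^2 + 12*u - 216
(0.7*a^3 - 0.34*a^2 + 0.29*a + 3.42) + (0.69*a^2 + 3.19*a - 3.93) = 0.7*a^3 + 0.35*a^2 + 3.48*a - 0.51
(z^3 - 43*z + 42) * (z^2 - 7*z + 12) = z^5 - 7*z^4 - 31*z^3 + 343*z^2 - 810*z + 504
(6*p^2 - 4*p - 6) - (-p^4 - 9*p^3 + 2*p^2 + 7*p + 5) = p^4 + 9*p^3 + 4*p^2 - 11*p - 11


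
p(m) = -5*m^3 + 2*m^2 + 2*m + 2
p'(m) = -15*m^2 + 4*m + 2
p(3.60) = -198.16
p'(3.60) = -178.00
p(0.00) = 2.00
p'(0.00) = 2.00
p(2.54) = -61.95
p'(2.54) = -84.61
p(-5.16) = 731.87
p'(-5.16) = -418.02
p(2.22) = -38.41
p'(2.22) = -63.05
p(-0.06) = 1.89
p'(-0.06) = 1.71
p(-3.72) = 279.63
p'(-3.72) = -220.46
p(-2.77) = 118.08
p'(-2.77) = -124.17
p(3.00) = -109.00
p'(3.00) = -121.00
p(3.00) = -109.00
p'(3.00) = -121.00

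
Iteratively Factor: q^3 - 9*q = (q)*(q^2 - 9) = q*(q - 3)*(q + 3)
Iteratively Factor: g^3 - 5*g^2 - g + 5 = (g + 1)*(g^2 - 6*g + 5) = (g - 1)*(g + 1)*(g - 5)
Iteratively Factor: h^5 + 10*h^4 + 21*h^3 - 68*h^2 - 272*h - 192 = (h + 4)*(h^4 + 6*h^3 - 3*h^2 - 56*h - 48) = (h + 1)*(h + 4)*(h^3 + 5*h^2 - 8*h - 48) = (h + 1)*(h + 4)^2*(h^2 + h - 12) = (h - 3)*(h + 1)*(h + 4)^2*(h + 4)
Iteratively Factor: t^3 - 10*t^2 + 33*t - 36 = (t - 3)*(t^2 - 7*t + 12) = (t - 3)^2*(t - 4)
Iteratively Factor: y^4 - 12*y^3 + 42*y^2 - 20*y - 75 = (y - 3)*(y^3 - 9*y^2 + 15*y + 25) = (y - 3)*(y + 1)*(y^2 - 10*y + 25) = (y - 5)*(y - 3)*(y + 1)*(y - 5)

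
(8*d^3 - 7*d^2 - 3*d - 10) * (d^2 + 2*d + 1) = 8*d^5 + 9*d^4 - 9*d^3 - 23*d^2 - 23*d - 10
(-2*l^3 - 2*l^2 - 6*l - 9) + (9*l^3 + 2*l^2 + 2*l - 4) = 7*l^3 - 4*l - 13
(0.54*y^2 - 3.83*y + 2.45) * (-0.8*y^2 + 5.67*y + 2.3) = -0.432*y^4 + 6.1258*y^3 - 22.4341*y^2 + 5.0825*y + 5.635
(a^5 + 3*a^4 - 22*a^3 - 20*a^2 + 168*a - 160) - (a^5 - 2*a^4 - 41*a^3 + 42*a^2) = 5*a^4 + 19*a^3 - 62*a^2 + 168*a - 160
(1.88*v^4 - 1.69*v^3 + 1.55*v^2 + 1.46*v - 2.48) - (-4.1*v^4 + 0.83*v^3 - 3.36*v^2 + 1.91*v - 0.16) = 5.98*v^4 - 2.52*v^3 + 4.91*v^2 - 0.45*v - 2.32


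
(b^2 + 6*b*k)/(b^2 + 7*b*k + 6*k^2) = b/(b + k)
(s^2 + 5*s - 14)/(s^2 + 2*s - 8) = (s + 7)/(s + 4)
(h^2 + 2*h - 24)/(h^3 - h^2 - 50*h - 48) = (h - 4)/(h^2 - 7*h - 8)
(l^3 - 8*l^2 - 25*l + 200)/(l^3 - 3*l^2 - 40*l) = (l - 5)/l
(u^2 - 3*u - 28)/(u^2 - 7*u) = (u + 4)/u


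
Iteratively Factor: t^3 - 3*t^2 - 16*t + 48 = (t - 3)*(t^2 - 16) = (t - 4)*(t - 3)*(t + 4)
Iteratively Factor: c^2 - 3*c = (c - 3)*(c)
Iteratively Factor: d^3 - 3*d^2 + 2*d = (d - 1)*(d^2 - 2*d) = d*(d - 1)*(d - 2)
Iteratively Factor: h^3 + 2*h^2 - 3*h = (h + 3)*(h^2 - h) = (h - 1)*(h + 3)*(h)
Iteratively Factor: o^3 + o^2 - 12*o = (o)*(o^2 + o - 12) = o*(o - 3)*(o + 4)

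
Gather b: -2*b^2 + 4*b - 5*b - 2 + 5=-2*b^2 - b + 3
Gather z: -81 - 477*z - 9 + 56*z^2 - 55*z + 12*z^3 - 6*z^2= 12*z^3 + 50*z^2 - 532*z - 90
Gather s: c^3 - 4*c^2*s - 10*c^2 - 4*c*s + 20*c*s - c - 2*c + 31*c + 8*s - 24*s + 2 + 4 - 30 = c^3 - 10*c^2 + 28*c + s*(-4*c^2 + 16*c - 16) - 24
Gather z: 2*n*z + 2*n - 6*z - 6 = 2*n + z*(2*n - 6) - 6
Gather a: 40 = 40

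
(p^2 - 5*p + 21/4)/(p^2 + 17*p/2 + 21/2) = (4*p^2 - 20*p + 21)/(2*(2*p^2 + 17*p + 21))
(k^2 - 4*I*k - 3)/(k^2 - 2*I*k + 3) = (k - I)/(k + I)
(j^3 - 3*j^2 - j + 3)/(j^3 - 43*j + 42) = (j^2 - 2*j - 3)/(j^2 + j - 42)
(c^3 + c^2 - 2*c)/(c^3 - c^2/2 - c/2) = 2*(c + 2)/(2*c + 1)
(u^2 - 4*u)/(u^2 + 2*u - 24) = u/(u + 6)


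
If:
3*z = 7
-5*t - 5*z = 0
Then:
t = -7/3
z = 7/3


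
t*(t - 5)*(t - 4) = t^3 - 9*t^2 + 20*t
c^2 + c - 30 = (c - 5)*(c + 6)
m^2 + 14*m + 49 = (m + 7)^2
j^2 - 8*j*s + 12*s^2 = (j - 6*s)*(j - 2*s)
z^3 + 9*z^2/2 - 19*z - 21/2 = (z - 3)*(z + 1/2)*(z + 7)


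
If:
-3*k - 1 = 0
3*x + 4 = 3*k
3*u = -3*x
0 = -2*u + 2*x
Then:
No Solution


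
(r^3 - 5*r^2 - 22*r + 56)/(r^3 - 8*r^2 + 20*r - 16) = (r^2 - 3*r - 28)/(r^2 - 6*r + 8)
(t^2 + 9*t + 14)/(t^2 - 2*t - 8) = (t + 7)/(t - 4)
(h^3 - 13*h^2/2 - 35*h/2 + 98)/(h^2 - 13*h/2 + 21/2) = (h^2 - 3*h - 28)/(h - 3)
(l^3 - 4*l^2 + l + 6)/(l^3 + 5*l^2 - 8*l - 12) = (l - 3)/(l + 6)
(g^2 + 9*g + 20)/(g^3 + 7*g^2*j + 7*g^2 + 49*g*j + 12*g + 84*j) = (g + 5)/(g^2 + 7*g*j + 3*g + 21*j)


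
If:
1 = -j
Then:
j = -1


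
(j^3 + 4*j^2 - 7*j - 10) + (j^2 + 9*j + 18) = j^3 + 5*j^2 + 2*j + 8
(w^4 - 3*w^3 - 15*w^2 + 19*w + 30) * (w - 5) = w^5 - 8*w^4 + 94*w^2 - 65*w - 150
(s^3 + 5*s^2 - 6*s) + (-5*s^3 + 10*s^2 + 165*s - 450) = -4*s^3 + 15*s^2 + 159*s - 450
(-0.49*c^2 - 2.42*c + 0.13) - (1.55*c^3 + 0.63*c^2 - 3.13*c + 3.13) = -1.55*c^3 - 1.12*c^2 + 0.71*c - 3.0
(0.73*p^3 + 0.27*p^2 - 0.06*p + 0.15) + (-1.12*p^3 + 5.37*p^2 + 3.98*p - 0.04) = -0.39*p^3 + 5.64*p^2 + 3.92*p + 0.11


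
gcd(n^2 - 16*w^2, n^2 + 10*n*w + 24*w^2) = n + 4*w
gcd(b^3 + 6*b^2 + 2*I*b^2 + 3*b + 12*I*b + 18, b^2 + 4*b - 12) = b + 6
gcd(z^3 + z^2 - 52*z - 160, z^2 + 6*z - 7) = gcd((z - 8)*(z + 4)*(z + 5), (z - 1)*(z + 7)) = 1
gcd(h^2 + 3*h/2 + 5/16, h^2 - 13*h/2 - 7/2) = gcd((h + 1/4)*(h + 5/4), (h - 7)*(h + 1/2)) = 1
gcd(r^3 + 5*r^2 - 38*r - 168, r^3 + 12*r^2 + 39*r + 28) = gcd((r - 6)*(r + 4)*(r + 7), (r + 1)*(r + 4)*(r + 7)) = r^2 + 11*r + 28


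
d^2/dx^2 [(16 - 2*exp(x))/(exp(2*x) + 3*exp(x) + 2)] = 2*(-exp(4*x) + 35*exp(3*x) + 84*exp(2*x) + 14*exp(x) - 52)*exp(x)/(exp(6*x) + 9*exp(5*x) + 33*exp(4*x) + 63*exp(3*x) + 66*exp(2*x) + 36*exp(x) + 8)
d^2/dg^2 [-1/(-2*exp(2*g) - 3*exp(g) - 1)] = (2*(4*exp(g) + 3)^2*exp(g) - (8*exp(g) + 3)*(2*exp(2*g) + 3*exp(g) + 1))*exp(g)/(2*exp(2*g) + 3*exp(g) + 1)^3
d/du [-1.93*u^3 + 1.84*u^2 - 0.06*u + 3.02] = -5.79*u^2 + 3.68*u - 0.06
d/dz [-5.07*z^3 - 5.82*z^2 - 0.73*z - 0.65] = -15.21*z^2 - 11.64*z - 0.73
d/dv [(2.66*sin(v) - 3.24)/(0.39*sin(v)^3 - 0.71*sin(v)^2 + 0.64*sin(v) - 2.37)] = (-2.0748*sin(v)^3 + 5.6794*sin(v)^2 - 4.6008*sin(v) - 4.2306)*cos(v)/(0.1521*sin(v)^6 - 0.5538*sin(v)^5 + 1.0033*sin(v)^4 - 2.7574*sin(v)^3 + 3.775*sin(v)^2 - 3.0336*sin(v) + 5.6169)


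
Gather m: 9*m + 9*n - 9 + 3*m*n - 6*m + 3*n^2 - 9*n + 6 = m*(3*n + 3) + 3*n^2 - 3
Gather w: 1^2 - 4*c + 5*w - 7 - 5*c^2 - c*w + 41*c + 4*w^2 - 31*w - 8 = -5*c^2 + 37*c + 4*w^2 + w*(-c - 26) - 14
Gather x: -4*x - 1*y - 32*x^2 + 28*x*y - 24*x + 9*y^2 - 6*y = -32*x^2 + x*(28*y - 28) + 9*y^2 - 7*y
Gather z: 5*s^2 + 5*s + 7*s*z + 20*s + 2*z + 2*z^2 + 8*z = 5*s^2 + 25*s + 2*z^2 + z*(7*s + 10)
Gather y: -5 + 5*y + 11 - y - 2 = 4*y + 4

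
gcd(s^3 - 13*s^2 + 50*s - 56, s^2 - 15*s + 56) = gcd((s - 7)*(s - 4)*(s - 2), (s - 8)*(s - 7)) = s - 7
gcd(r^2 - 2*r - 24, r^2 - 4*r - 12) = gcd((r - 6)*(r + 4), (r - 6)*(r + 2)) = r - 6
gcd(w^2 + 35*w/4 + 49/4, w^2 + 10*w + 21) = w + 7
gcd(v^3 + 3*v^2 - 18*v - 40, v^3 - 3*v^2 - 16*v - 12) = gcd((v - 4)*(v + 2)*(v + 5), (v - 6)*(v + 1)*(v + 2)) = v + 2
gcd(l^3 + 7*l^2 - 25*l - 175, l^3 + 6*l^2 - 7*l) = l + 7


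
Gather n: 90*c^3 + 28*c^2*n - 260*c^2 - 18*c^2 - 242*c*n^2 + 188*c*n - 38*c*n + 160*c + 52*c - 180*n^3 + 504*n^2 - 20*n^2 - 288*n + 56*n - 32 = 90*c^3 - 278*c^2 + 212*c - 180*n^3 + n^2*(484 - 242*c) + n*(28*c^2 + 150*c - 232) - 32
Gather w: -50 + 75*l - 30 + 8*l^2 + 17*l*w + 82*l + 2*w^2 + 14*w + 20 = 8*l^2 + 157*l + 2*w^2 + w*(17*l + 14) - 60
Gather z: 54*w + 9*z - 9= 54*w + 9*z - 9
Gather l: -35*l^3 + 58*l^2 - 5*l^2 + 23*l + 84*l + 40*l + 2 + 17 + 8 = -35*l^3 + 53*l^2 + 147*l + 27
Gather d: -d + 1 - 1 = -d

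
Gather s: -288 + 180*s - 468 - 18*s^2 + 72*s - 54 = -18*s^2 + 252*s - 810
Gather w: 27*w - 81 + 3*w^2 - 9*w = 3*w^2 + 18*w - 81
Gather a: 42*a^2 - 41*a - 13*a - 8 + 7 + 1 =42*a^2 - 54*a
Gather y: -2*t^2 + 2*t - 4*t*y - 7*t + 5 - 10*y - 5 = -2*t^2 - 5*t + y*(-4*t - 10)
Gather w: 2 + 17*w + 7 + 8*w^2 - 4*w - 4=8*w^2 + 13*w + 5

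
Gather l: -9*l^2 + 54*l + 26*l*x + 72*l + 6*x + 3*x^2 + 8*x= -9*l^2 + l*(26*x + 126) + 3*x^2 + 14*x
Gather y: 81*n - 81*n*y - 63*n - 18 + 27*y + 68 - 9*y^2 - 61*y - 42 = 18*n - 9*y^2 + y*(-81*n - 34) + 8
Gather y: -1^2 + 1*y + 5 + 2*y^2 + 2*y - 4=2*y^2 + 3*y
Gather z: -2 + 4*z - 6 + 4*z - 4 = 8*z - 12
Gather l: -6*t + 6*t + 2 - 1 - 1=0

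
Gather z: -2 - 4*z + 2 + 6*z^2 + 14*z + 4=6*z^2 + 10*z + 4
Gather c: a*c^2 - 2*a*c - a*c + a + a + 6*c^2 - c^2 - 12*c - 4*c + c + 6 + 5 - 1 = 2*a + c^2*(a + 5) + c*(-3*a - 15) + 10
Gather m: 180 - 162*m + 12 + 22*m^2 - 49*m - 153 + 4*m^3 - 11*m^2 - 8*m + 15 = 4*m^3 + 11*m^2 - 219*m + 54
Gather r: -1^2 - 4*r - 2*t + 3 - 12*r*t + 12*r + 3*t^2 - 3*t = r*(8 - 12*t) + 3*t^2 - 5*t + 2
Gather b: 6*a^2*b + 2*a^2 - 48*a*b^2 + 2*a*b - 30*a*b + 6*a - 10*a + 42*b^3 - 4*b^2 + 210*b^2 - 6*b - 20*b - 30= 2*a^2 - 4*a + 42*b^3 + b^2*(206 - 48*a) + b*(6*a^2 - 28*a - 26) - 30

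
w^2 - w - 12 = (w - 4)*(w + 3)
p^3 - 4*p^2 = p^2*(p - 4)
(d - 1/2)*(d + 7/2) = d^2 + 3*d - 7/4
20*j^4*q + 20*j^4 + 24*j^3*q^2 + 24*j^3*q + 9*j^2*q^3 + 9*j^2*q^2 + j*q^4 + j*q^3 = (2*j + q)^2*(5*j + q)*(j*q + j)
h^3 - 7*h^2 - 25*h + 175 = (h - 7)*(h - 5)*(h + 5)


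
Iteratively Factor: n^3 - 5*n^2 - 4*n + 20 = (n + 2)*(n^2 - 7*n + 10) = (n - 5)*(n + 2)*(n - 2)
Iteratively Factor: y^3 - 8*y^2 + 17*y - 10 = (y - 2)*(y^2 - 6*y + 5) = (y - 5)*(y - 2)*(y - 1)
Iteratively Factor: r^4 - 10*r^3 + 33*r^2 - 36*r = (r - 3)*(r^3 - 7*r^2 + 12*r) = (r - 4)*(r - 3)*(r^2 - 3*r) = (r - 4)*(r - 3)^2*(r)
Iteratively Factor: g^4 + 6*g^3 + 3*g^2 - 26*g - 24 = (g + 3)*(g^3 + 3*g^2 - 6*g - 8) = (g - 2)*(g + 3)*(g^2 + 5*g + 4) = (g - 2)*(g + 1)*(g + 3)*(g + 4)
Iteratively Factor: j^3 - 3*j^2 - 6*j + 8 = (j - 4)*(j^2 + j - 2) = (j - 4)*(j + 2)*(j - 1)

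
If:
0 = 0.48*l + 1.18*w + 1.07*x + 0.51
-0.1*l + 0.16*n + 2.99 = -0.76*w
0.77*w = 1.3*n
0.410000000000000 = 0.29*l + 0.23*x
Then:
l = -2.34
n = -2.23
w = -3.77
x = 4.73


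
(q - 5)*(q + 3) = q^2 - 2*q - 15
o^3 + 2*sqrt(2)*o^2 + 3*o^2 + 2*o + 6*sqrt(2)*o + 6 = (o + 3)*(o + sqrt(2))^2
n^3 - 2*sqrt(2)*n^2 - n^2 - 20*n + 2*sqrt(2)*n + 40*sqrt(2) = (n - 5)*(n + 4)*(n - 2*sqrt(2))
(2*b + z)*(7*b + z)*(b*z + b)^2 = 14*b^4*z^2 + 28*b^4*z + 14*b^4 + 9*b^3*z^3 + 18*b^3*z^2 + 9*b^3*z + b^2*z^4 + 2*b^2*z^3 + b^2*z^2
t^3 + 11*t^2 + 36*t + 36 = (t + 2)*(t + 3)*(t + 6)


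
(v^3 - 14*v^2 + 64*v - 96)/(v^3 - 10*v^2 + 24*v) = (v - 4)/v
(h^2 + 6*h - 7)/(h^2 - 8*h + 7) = (h + 7)/(h - 7)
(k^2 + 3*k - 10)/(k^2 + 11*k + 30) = (k - 2)/(k + 6)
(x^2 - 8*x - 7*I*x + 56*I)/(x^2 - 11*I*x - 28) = (x - 8)/(x - 4*I)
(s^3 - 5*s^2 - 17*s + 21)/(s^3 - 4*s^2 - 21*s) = (s - 1)/s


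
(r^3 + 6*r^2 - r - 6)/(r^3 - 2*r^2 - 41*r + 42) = (r + 1)/(r - 7)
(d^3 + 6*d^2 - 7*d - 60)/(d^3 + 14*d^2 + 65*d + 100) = (d - 3)/(d + 5)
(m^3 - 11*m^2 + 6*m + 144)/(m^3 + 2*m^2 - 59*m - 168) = (m - 6)/(m + 7)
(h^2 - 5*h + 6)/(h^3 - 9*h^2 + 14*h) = (h - 3)/(h*(h - 7))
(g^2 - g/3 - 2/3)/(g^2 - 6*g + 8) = (3*g^2 - g - 2)/(3*(g^2 - 6*g + 8))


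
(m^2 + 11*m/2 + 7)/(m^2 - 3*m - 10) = (m + 7/2)/(m - 5)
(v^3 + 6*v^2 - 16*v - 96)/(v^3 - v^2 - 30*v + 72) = (v + 4)/(v - 3)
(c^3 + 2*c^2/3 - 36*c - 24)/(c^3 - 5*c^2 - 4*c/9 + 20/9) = 3*(c^2 - 36)/(3*c^2 - 17*c + 10)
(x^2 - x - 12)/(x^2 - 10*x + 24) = (x + 3)/(x - 6)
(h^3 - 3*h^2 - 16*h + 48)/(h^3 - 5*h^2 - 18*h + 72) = (h - 4)/(h - 6)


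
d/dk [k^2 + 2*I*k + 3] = 2*k + 2*I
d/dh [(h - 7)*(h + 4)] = 2*h - 3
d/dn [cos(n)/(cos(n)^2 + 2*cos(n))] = sin(n)/(cos(n) + 2)^2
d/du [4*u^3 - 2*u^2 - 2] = 4*u*(3*u - 1)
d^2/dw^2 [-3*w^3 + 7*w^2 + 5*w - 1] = 14 - 18*w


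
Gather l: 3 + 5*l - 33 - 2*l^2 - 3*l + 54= -2*l^2 + 2*l + 24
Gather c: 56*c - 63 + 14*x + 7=56*c + 14*x - 56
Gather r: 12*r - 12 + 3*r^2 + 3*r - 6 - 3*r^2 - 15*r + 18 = 0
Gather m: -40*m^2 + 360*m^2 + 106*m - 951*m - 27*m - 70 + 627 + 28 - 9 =320*m^2 - 872*m + 576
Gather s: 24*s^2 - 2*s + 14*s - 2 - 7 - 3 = 24*s^2 + 12*s - 12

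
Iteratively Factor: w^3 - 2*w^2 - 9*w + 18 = (w - 2)*(w^2 - 9) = (w - 2)*(w + 3)*(w - 3)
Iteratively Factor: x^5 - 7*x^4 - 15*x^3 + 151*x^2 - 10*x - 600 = (x + 2)*(x^4 - 9*x^3 + 3*x^2 + 145*x - 300) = (x + 2)*(x + 4)*(x^3 - 13*x^2 + 55*x - 75) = (x - 3)*(x + 2)*(x + 4)*(x^2 - 10*x + 25) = (x - 5)*(x - 3)*(x + 2)*(x + 4)*(x - 5)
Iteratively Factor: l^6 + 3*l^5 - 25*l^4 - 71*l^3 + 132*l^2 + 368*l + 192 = (l + 1)*(l^5 + 2*l^4 - 27*l^3 - 44*l^2 + 176*l + 192) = (l - 3)*(l + 1)*(l^4 + 5*l^3 - 12*l^2 - 80*l - 64) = (l - 3)*(l + 1)*(l + 4)*(l^3 + l^2 - 16*l - 16) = (l - 3)*(l + 1)*(l + 4)^2*(l^2 - 3*l - 4) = (l - 3)*(l + 1)^2*(l + 4)^2*(l - 4)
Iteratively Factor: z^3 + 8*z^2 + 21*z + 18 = (z + 3)*(z^2 + 5*z + 6) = (z + 3)^2*(z + 2)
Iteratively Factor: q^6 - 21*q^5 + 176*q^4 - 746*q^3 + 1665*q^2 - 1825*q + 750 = (q - 1)*(q^5 - 20*q^4 + 156*q^3 - 590*q^2 + 1075*q - 750) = (q - 5)*(q - 1)*(q^4 - 15*q^3 + 81*q^2 - 185*q + 150) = (q - 5)^2*(q - 1)*(q^3 - 10*q^2 + 31*q - 30) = (q - 5)^2*(q - 2)*(q - 1)*(q^2 - 8*q + 15) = (q - 5)^2*(q - 3)*(q - 2)*(q - 1)*(q - 5)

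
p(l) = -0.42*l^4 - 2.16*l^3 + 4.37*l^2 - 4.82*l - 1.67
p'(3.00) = -82.28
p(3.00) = -69.14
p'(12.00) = -3736.10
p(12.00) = -11871.83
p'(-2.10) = -36.19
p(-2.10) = 39.56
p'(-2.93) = -43.80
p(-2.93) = 73.35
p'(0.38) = -2.53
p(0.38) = -3.00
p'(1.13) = -5.64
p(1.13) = -5.34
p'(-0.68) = -13.23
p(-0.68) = 4.22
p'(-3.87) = -38.32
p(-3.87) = 113.42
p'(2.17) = -33.53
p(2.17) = -22.94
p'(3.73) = -149.56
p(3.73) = -152.24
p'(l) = -1.68*l^3 - 6.48*l^2 + 8.74*l - 4.82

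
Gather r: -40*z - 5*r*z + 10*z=-5*r*z - 30*z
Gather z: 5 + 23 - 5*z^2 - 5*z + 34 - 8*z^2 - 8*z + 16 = -13*z^2 - 13*z + 78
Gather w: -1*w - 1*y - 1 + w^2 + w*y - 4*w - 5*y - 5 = w^2 + w*(y - 5) - 6*y - 6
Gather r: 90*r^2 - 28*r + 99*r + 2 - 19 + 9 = 90*r^2 + 71*r - 8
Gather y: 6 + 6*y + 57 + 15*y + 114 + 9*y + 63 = 30*y + 240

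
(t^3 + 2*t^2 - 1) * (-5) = -5*t^3 - 10*t^2 + 5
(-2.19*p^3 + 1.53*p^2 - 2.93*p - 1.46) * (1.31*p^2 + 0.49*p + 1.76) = -2.8689*p^5 + 0.9312*p^4 - 6.943*p^3 - 0.6555*p^2 - 5.8722*p - 2.5696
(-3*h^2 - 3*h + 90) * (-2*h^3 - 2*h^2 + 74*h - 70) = 6*h^5 + 12*h^4 - 396*h^3 - 192*h^2 + 6870*h - 6300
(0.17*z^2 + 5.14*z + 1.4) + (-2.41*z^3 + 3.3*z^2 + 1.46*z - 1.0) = -2.41*z^3 + 3.47*z^2 + 6.6*z + 0.4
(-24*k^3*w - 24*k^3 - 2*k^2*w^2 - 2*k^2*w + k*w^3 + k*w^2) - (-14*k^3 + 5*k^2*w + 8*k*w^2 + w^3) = -24*k^3*w - 10*k^3 - 2*k^2*w^2 - 7*k^2*w + k*w^3 - 7*k*w^2 - w^3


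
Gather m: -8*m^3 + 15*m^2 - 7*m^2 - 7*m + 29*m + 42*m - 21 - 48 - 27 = -8*m^3 + 8*m^2 + 64*m - 96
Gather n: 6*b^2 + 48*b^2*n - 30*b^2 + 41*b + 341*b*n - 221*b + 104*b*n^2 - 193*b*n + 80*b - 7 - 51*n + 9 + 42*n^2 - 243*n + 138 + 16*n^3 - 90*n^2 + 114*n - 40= -24*b^2 - 100*b + 16*n^3 + n^2*(104*b - 48) + n*(48*b^2 + 148*b - 180) + 100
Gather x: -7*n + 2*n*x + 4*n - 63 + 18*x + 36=-3*n + x*(2*n + 18) - 27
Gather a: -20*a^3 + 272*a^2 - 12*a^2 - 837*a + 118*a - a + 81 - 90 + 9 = -20*a^3 + 260*a^2 - 720*a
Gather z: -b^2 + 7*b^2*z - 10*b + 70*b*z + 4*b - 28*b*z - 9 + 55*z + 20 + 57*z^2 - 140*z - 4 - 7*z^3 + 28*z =-b^2 - 6*b - 7*z^3 + 57*z^2 + z*(7*b^2 + 42*b - 57) + 7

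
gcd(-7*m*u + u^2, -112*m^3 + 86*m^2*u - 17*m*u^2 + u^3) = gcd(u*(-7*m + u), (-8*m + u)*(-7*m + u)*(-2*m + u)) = -7*m + u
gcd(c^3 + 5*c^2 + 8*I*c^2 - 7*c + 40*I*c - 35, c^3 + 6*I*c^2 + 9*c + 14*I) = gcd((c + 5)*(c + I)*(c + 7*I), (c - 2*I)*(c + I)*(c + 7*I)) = c^2 + 8*I*c - 7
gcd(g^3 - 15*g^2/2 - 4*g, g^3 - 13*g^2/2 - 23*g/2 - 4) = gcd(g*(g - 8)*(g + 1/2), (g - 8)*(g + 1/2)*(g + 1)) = g^2 - 15*g/2 - 4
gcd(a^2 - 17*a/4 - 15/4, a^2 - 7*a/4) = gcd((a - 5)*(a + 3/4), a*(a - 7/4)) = 1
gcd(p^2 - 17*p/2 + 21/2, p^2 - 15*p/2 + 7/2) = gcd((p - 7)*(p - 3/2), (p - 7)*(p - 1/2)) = p - 7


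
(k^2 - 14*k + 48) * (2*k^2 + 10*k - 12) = 2*k^4 - 18*k^3 - 56*k^2 + 648*k - 576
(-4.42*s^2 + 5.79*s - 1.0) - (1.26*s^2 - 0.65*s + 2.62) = -5.68*s^2 + 6.44*s - 3.62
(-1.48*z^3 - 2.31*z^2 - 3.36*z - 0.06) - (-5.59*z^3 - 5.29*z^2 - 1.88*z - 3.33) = 4.11*z^3 + 2.98*z^2 - 1.48*z + 3.27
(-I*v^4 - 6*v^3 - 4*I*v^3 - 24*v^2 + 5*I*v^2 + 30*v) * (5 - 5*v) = 5*I*v^5 + 30*v^4 + 15*I*v^4 + 90*v^3 - 45*I*v^3 - 270*v^2 + 25*I*v^2 + 150*v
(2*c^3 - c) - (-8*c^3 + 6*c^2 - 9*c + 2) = 10*c^3 - 6*c^2 + 8*c - 2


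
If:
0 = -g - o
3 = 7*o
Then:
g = -3/7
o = 3/7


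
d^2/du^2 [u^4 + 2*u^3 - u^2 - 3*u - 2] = 12*u^2 + 12*u - 2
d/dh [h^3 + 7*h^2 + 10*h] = 3*h^2 + 14*h + 10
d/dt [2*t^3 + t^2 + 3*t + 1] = 6*t^2 + 2*t + 3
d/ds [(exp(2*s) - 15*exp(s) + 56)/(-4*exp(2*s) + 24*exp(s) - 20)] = 3*(-3*exp(2*s) + 34*exp(s) - 87)*exp(s)/(4*(exp(4*s) - 12*exp(3*s) + 46*exp(2*s) - 60*exp(s) + 25))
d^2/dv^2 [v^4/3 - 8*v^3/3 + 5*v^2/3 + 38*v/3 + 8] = 4*v^2 - 16*v + 10/3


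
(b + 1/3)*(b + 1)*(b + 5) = b^3 + 19*b^2/3 + 7*b + 5/3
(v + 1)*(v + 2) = v^2 + 3*v + 2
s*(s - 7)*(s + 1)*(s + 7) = s^4 + s^3 - 49*s^2 - 49*s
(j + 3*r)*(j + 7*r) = j^2 + 10*j*r + 21*r^2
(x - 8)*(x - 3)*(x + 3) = x^3 - 8*x^2 - 9*x + 72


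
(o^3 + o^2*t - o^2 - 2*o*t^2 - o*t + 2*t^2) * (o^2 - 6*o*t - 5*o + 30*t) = o^5 - 5*o^4*t - 6*o^4 - 8*o^3*t^2 + 30*o^3*t + 5*o^3 + 12*o^2*t^3 + 48*o^2*t^2 - 25*o^2*t - 72*o*t^3 - 40*o*t^2 + 60*t^3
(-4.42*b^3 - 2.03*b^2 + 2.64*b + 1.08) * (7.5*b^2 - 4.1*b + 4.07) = -33.15*b^5 + 2.897*b^4 + 10.1336*b^3 - 10.9861*b^2 + 6.3168*b + 4.3956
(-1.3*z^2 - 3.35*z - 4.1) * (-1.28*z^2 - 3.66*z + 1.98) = 1.664*z^4 + 9.046*z^3 + 14.935*z^2 + 8.373*z - 8.118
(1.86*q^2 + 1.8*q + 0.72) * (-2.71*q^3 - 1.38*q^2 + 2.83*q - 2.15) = -5.0406*q^5 - 7.4448*q^4 + 0.828600000000001*q^3 + 0.1014*q^2 - 1.8324*q - 1.548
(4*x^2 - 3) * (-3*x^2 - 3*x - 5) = -12*x^4 - 12*x^3 - 11*x^2 + 9*x + 15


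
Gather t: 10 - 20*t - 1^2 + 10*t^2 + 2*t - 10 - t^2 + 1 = 9*t^2 - 18*t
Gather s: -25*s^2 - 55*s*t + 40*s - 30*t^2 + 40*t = -25*s^2 + s*(40 - 55*t) - 30*t^2 + 40*t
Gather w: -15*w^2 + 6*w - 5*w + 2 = -15*w^2 + w + 2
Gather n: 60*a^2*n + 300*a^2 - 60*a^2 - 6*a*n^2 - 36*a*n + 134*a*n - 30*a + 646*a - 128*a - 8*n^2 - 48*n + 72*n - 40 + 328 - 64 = 240*a^2 + 488*a + n^2*(-6*a - 8) + n*(60*a^2 + 98*a + 24) + 224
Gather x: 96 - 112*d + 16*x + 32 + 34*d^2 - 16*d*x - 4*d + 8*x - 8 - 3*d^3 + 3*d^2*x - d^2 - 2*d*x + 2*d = -3*d^3 + 33*d^2 - 114*d + x*(3*d^2 - 18*d + 24) + 120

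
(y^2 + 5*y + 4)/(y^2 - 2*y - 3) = (y + 4)/(y - 3)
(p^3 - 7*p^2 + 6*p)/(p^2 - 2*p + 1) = p*(p - 6)/(p - 1)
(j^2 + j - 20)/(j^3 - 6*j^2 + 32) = (j + 5)/(j^2 - 2*j - 8)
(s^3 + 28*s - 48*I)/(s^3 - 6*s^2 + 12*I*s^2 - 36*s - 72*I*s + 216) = (s^2 - 6*I*s - 8)/(s^2 + 6*s*(-1 + I) - 36*I)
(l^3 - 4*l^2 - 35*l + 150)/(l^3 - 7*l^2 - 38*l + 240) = (l - 5)/(l - 8)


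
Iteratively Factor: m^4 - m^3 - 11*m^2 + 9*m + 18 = (m - 2)*(m^3 + m^2 - 9*m - 9) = (m - 3)*(m - 2)*(m^2 + 4*m + 3) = (m - 3)*(m - 2)*(m + 3)*(m + 1)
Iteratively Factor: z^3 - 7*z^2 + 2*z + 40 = (z - 5)*(z^2 - 2*z - 8) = (z - 5)*(z + 2)*(z - 4)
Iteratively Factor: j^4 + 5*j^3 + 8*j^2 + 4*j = (j + 1)*(j^3 + 4*j^2 + 4*j) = (j + 1)*(j + 2)*(j^2 + 2*j) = j*(j + 1)*(j + 2)*(j + 2)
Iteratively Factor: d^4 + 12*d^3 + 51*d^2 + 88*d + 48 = (d + 1)*(d^3 + 11*d^2 + 40*d + 48) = (d + 1)*(d + 4)*(d^2 + 7*d + 12) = (d + 1)*(d + 4)^2*(d + 3)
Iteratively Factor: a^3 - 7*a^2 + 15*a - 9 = (a - 3)*(a^2 - 4*a + 3) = (a - 3)^2*(a - 1)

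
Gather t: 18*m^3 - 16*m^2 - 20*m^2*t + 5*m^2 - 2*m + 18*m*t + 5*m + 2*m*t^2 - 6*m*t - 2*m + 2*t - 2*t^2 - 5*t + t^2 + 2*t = 18*m^3 - 11*m^2 + m + t^2*(2*m - 1) + t*(-20*m^2 + 12*m - 1)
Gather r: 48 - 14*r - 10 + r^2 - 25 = r^2 - 14*r + 13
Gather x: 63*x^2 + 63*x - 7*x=63*x^2 + 56*x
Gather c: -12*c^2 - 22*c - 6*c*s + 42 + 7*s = -12*c^2 + c*(-6*s - 22) + 7*s + 42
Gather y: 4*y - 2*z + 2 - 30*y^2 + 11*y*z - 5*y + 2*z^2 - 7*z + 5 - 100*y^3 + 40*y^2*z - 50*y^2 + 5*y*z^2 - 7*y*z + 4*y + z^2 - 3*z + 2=-100*y^3 + y^2*(40*z - 80) + y*(5*z^2 + 4*z + 3) + 3*z^2 - 12*z + 9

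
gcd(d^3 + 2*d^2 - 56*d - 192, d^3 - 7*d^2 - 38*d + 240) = d^2 - 2*d - 48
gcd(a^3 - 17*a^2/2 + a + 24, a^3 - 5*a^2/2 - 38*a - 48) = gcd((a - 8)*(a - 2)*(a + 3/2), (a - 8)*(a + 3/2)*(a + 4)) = a^2 - 13*a/2 - 12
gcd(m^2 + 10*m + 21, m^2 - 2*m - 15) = m + 3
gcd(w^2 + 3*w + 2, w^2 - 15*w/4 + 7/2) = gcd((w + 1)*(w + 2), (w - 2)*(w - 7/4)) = 1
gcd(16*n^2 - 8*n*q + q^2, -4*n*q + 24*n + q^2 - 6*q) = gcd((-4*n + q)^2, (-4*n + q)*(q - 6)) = -4*n + q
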